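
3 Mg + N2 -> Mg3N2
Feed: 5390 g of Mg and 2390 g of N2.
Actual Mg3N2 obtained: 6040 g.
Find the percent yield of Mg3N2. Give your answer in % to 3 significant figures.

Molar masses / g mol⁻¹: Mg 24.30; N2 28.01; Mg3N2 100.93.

n(Mg) = 5390 / 24.30 = 221.8 mol
n(N2) = 2390 / 28.01 = 85.33 mol
n/ν → Mg: 73.93, N2: 85.33; Mg is limiting.
theoretical n(Mg3N2) = (1/3) × 221.8 = 73.93 mol → 7462 g
% yield = 6040 / 7462 × 100 = 80.94 %

80.9 %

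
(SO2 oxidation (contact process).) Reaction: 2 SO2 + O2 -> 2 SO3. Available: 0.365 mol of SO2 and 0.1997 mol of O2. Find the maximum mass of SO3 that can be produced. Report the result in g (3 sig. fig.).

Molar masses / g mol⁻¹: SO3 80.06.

n(SO2) = 0.3650 mol
n(O2) = 0.1997 mol
n/ν for SO2 = 0.3650/2 = 0.1825
n/ν for O2 = 0.1997/1 = 0.1997
Smallest n/ν is SO2 → limiting reagent.
n(SO3) = (2/2) × 0.3650 = 0.3650 mol
mass = 0.3650 × 80.06 = 29.22 g

29.2 g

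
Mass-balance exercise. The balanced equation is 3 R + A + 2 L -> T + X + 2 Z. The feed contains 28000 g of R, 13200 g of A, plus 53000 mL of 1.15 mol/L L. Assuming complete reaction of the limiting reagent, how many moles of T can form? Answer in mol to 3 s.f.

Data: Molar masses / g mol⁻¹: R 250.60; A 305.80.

n(R) = 28000 / 250.60 = 111.7 mol
n(A) = 13200 / 305.80 = 43.17 mol
n(L) = 1.15 × 53000/1000 = 60.95 mol
n/ν for R = 111.7/3 = 37.23
n/ν for A = 43.17/1 = 43.17
n/ν for L = 60.95/2 = 30.48
Smallest n/ν is L → limiting reagent.
n(T) = (1/2) × 60.95 = 30.48 mol

30.5 mol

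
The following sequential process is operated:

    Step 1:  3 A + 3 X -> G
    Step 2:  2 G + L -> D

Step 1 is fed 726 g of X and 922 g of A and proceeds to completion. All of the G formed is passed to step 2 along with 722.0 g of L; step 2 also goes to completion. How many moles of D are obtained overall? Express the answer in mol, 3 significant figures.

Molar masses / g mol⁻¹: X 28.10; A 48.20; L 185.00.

Step 1:
n(X) = 726.0 / 28.10 = 25.84 mol
n(A) = 922.0 / 48.20 = 19.13 mol
n/ν for X = 25.84/3 = 8.613
n/ν for A = 19.13/3 = 6.377
Smallest n/ν is A → limiting reagent.
n(G) produced = (1/3) × 19.13 = 6.377 mol
Step 2:
n(G) available = 6.377 mol
n(L) = 722.0 / 185.00 = 3.903 mol
n/ν for G = 6.377/2 = 3.189
n/ν for L = 3.903/1 = 3.903
Smallest n/ν is G → limiting reagent.
n(D) = (1/2) × 6.377 = 3.189 mol

3.19 mol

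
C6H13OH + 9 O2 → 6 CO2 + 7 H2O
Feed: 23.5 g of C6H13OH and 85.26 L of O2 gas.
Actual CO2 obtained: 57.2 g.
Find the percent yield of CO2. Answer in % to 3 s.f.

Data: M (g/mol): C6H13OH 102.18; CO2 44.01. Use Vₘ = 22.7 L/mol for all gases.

n(C6H13OH) = 23.50 / 102.18 = 0.2300 mol
n(O2) = 85.26 / 22.7 = 3.756 mol
n/ν for C6H13OH = 0.2300/1 = 0.2300
n/ν for O2 = 3.756/9 = 0.4173
Smallest n/ν is C6H13OH → limiting reagent.
theoretical n(CO2) = (6/1) × 0.2300 = 1.380 mol → 60.73 g
% yield = 57.2 / 60.73 × 100 = 94.19 %

94.2 %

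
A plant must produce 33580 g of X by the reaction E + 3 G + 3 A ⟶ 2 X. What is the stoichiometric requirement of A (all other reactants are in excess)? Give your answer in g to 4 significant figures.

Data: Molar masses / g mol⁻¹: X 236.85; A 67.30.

14310 g

n(X) = 33580 / 236.85 = 141.8 mol
n(A) = (3/2) × 141.8 = 212.7 mol
mass = 212.7 × 67.30 = 14310 g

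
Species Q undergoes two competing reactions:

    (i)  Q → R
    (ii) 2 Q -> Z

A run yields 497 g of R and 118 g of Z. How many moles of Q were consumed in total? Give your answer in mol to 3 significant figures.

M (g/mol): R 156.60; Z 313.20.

3.93 mol

n(R) = 497 / 156.60 = 3.174 mol
n(Z) = 118 / 313.20 = 0.3768 mol
n(Q) via (i) = (1/1)×3.174 = 3.174 mol
n(Q) via (ii) = (2/1)×0.3768 = 0.7536 mol
total n(Q) = 3.174 + 0.7536 = 3.928 mol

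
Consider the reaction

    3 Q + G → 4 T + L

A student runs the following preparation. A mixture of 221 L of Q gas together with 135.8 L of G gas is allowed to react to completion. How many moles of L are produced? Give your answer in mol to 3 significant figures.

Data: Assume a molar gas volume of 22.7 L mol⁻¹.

3.25 mol

n(Q) = 221.0 / 22.7 = 9.736 mol
n(G) = 135.8 / 22.7 = 5.982 mol
n/ν → Q: 3.245, G: 5.982; Q is limiting.
n(L) = (1/3) × 9.736 = 3.245 mol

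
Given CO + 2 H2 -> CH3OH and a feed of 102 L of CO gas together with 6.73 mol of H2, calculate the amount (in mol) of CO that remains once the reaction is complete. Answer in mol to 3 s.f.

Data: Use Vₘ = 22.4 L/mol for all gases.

1.19 mol

n(CO) = 102.0 / 22.4 = 4.554 mol
n(H2) = 6.730 mol
n/ν for CO = 4.554/1 = 4.554
n/ν for H2 = 6.730/2 = 3.365
Smallest n/ν is H2 → limiting reagent.
CO consumed = (1/2) × 6.730 = 3.365 mol
CO remaining = 4.554 − 3.365 = 1.189 mol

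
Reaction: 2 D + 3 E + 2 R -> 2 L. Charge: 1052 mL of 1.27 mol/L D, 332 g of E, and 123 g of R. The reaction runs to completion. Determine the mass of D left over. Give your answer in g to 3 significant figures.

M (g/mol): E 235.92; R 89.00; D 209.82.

83.5 g

n(D) = 1.27 × 1052/1000 = 1.336 mol
n(E) = 332.0 / 235.92 = 1.407 mol
n(R) = 123.0 / 89.00 = 1.382 mol
n/ν for D = 1.336/2 = 0.6680
n/ν for E = 1.407/3 = 0.4690
n/ν for R = 1.382/2 = 0.6910
Smallest n/ν is E → limiting reagent.
D consumed = (2/3) × 1.407 = 0.9380 mol
D remaining = 1.336 − 0.9380 = 0.3980 mol
mass = 0.3980 × 209.82 = 83.51 g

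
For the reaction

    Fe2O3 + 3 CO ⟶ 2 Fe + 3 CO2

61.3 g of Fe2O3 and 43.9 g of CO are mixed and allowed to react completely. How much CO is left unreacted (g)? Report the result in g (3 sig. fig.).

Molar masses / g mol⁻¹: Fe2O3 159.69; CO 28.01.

11.6 g

n(Fe2O3) = 61.30 / 159.69 = 0.3839 mol
n(CO) = 43.90 / 28.01 = 1.567 mol
n/ν for Fe2O3 = 0.3839/1 = 0.3839
n/ν for CO = 1.567/3 = 0.5223
Smallest n/ν is Fe2O3 → limiting reagent.
CO consumed = (3/1) × 0.3839 = 1.152 mol
CO remaining = 1.567 − 1.152 = 0.4150 mol
mass = 0.4150 × 28.01 = 11.62 g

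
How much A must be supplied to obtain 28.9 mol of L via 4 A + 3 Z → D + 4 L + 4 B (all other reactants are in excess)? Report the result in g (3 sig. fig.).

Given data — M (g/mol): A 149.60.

n(L) = 28.90 mol
n(A) = (4/4) × 28.90 = 28.90 mol
mass = 28.90 × 149.60 = 4323 g

4320 g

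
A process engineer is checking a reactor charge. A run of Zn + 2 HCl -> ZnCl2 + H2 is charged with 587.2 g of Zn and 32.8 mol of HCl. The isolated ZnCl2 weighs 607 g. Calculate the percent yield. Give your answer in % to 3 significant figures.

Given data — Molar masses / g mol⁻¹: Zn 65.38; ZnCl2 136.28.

n(Zn) = 587.2 / 65.38 = 8.981 mol
n(HCl) = 32.80 mol
n/ν for Zn = 8.981/1 = 8.981
n/ν for HCl = 32.80/2 = 16.40
Smallest n/ν is Zn → limiting reagent.
theoretical n(ZnCl2) = (1/1) × 8.981 = 8.981 mol → 1224 g
% yield = 607 / 1224 × 100 = 49.59 %

49.6 %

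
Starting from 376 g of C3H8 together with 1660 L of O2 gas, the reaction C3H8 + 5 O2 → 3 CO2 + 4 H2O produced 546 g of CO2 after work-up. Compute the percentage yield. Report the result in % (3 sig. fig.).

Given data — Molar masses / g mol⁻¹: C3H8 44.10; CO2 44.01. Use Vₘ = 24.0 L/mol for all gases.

n(C3H8) = 376.0 / 44.10 = 8.526 mol
n(O2) = 1660 / 24.0 = 69.17 mol
n/ν for C3H8 = 8.526/1 = 8.526
n/ν for O2 = 69.17/5 = 13.83
Smallest n/ν is C3H8 → limiting reagent.
theoretical n(CO2) = (3/1) × 8.526 = 25.58 mol → 1126 g
% yield = 546 / 1126 × 100 = 48.49 %

48.5 %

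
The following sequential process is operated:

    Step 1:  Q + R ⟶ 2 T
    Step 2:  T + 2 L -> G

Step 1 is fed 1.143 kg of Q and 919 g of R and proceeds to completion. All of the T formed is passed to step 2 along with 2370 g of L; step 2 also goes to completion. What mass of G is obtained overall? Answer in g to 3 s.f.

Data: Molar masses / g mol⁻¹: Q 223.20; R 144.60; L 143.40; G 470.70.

Step 1:
n(Q) = 1.143×1000 / 223.20 = 5.121 mol
n(R) = 919.0 / 144.60 = 6.355 mol
n/ν → Q: 5.121, R: 6.355; Q is limiting.
n(T) produced = (2/1) × 5.121 = 10.24 mol
Step 2:
n(T) available = 10.24 mol
n(L) = 2370 / 143.40 = 16.53 mol
n/ν → T: 10.24, L: 8.265; L is limiting.
n(G) = (1/2) × 16.53 = 8.265 mol
mass = 8.265 × 470.70 = 3890 g

3890 g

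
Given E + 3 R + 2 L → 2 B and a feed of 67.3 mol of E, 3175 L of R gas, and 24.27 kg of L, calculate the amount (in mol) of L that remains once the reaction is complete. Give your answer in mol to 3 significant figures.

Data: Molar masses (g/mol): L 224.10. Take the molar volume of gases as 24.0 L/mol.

n(E) = 67.30 mol
n(R) = 3175 / 24.0 = 132.3 mol
n(L) = 24.27×1000 / 224.10 = 108.3 mol
n/ν for E = 67.30/1 = 67.30
n/ν for R = 132.3/3 = 44.10
n/ν for L = 108.3/2 = 54.15
Smallest n/ν is R → limiting reagent.
L consumed = (2/3) × 132.3 = 88.20 mol
L remaining = 108.3 − 88.20 = 20.10 mol

20.1 mol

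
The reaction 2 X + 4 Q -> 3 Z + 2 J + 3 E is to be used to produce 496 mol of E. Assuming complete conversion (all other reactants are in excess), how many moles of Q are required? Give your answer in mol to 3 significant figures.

661 mol

n(E) = 496.0 mol
n(Q) = (4/3) × 496.0 = 661.3 mol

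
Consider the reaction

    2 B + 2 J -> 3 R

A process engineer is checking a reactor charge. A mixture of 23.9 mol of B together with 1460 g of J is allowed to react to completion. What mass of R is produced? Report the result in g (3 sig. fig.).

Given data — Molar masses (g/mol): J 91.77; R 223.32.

n(B) = 23.90 mol
n(J) = 1460 / 91.77 = 15.91 mol
n/ν → B: 11.95, J: 7.955; J is limiting.
n(R) = (3/2) × 15.91 = 23.87 mol
mass = 23.87 × 223.32 = 5331 g

5330 g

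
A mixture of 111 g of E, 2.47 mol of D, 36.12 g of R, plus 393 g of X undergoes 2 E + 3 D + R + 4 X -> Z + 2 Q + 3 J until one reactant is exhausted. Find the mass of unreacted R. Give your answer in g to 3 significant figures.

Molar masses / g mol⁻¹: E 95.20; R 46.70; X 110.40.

n(E) = 111.0 / 95.20 = 1.166 mol
n(D) = 2.470 mol
n(R) = 36.12 / 46.70 = 0.7734 mol
n(X) = 393.0 / 110.40 = 3.560 mol
n/ν for E = 1.166/2 = 0.5830
n/ν for D = 2.470/3 = 0.8233
n/ν for R = 0.7734/1 = 0.7734
n/ν for X = 3.560/4 = 0.8900
Smallest n/ν is E → limiting reagent.
R consumed = (1/2) × 1.166 = 0.5830 mol
R remaining = 0.7734 − 0.5830 = 0.1904 mol
mass = 0.1904 × 46.70 = 8.892 g

8.89 g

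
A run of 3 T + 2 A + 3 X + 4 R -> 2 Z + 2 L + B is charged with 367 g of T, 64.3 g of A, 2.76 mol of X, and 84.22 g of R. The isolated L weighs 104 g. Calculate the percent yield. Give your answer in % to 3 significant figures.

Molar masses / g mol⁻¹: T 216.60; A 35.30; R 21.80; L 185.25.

n(T) = 367.0 / 216.60 = 1.694 mol
n(A) = 64.30 / 35.30 = 1.822 mol
n(X) = 2.760 mol
n(R) = 84.22 / 21.80 = 3.863 mol
n/ν → T: 0.5647, A: 0.9110, X: 0.9200, R: 0.9658; T is limiting.
theoretical n(L) = (2/3) × 1.694 = 1.129 mol → 209.1 g
% yield = 104 / 209.1 × 100 = 49.74 %

49.7 %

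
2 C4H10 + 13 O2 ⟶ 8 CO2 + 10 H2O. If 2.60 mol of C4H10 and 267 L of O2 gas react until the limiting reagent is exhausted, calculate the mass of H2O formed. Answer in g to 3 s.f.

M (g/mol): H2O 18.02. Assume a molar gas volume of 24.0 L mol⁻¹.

n(C4H10) = 2.600 mol
n(O2) = 267.0 / 24.0 = 11.13 mol
n/ν → C4H10: 1.300, O2: 0.8562; O2 is limiting.
n(H2O) = (10/13) × 11.13 = 8.562 mol
mass = 8.562 × 18.02 = 154.3 g

154 g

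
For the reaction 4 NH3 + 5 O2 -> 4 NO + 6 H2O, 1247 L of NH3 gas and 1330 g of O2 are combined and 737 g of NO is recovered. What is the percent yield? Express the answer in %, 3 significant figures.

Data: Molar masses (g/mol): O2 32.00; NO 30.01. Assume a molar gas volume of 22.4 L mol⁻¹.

n(NH3) = 1247 / 22.4 = 55.67 mol
n(O2) = 1330 / 32.00 = 41.56 mol
n/ν → NH3: 13.92, O2: 8.312; O2 is limiting.
theoretical n(NO) = (4/5) × 41.56 = 33.25 mol → 997.8 g
% yield = 737 / 997.8 × 100 = 73.86 %

73.9 %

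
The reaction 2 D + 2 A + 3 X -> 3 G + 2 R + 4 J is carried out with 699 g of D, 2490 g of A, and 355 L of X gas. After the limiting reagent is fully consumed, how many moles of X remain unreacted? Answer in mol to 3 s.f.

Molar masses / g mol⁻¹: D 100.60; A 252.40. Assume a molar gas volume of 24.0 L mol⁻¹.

4.37 mol

n(D) = 699.0 / 100.60 = 6.948 mol
n(A) = 2490 / 252.40 = 9.865 mol
n(X) = 355.0 / 24.0 = 14.79 mol
n/ν for D = 6.948/2 = 3.474
n/ν for A = 9.865/2 = 4.933
n/ν for X = 14.79/3 = 4.930
Smallest n/ν is D → limiting reagent.
X consumed = (3/2) × 6.948 = 10.42 mol
X remaining = 14.79 − 10.42 = 4.370 mol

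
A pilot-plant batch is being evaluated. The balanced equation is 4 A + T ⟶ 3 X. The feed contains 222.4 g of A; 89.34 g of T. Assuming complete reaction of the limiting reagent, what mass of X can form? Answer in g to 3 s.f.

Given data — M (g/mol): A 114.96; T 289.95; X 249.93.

n(A) = 222.4 / 114.96 = 1.935 mol
n(T) = 89.34 / 289.95 = 0.3081 mol
n/ν for A = 1.935/4 = 0.4838
n/ν for T = 0.3081/1 = 0.3081
Smallest n/ν is T → limiting reagent.
n(X) = (3/1) × 0.3081 = 0.9243 mol
mass = 0.9243 × 249.93 = 231.0 g

231 g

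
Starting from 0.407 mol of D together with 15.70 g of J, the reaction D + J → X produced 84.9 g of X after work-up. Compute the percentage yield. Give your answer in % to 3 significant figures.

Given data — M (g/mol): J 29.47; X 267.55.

78.0 %

n(D) = 0.4070 mol
n(J) = 15.70 / 29.47 = 0.5327 mol
n/ν for D = 0.4070/1 = 0.4070
n/ν for J = 0.5327/1 = 0.5327
Smallest n/ν is D → limiting reagent.
theoretical n(X) = (1/1) × 0.4070 = 0.4070 mol → 108.9 g
% yield = 84.9 / 108.9 × 100 = 77.96 %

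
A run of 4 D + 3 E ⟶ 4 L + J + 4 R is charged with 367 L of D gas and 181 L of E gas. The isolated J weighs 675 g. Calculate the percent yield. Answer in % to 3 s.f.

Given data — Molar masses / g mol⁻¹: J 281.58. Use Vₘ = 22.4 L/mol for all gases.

n(D) = 367.0 / 22.4 = 16.38 mol
n(E) = 181.0 / 22.4 = 8.080 mol
n/ν for D = 16.38/4 = 4.095
n/ν for E = 8.080/3 = 2.693
Smallest n/ν is E → limiting reagent.
theoretical n(J) = (1/3) × 8.080 = 2.693 mol → 758.3 g
% yield = 675 / 758.3 × 100 = 89.01 %

89.0 %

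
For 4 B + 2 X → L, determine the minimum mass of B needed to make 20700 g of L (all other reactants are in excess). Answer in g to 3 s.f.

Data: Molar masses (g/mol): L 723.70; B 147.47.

16900 g

n(L) = 20700 / 723.70 = 28.60 mol
n(B) = (4/1) × 28.60 = 114.4 mol
mass = 114.4 × 147.47 = 16870 g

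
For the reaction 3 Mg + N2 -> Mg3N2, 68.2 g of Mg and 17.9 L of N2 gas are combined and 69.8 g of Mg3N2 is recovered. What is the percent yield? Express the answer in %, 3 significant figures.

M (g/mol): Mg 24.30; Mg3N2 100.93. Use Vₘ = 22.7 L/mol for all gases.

87.7 %

n(Mg) = 68.20 / 24.30 = 2.807 mol
n(N2) = 17.90 / 22.7 = 0.7885 mol
n/ν → Mg: 0.9357, N2: 0.7885; N2 is limiting.
theoretical n(Mg3N2) = (1/1) × 0.7885 = 0.7885 mol → 79.58 g
% yield = 69.8 / 79.58 × 100 = 87.71 %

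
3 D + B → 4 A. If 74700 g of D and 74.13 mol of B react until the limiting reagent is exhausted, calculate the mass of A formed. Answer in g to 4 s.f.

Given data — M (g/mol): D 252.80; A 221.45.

n(D) = 74700 / 252.80 = 295.5 mol
n(B) = 74.13 mol
n/ν for D = 295.5/3 = 98.50
n/ν for B = 74.13/1 = 74.13
Smallest n/ν is B → limiting reagent.
n(A) = (4/1) × 74.13 = 296.5 mol
mass = 296.5 × 221.45 = 65660 g

65660 g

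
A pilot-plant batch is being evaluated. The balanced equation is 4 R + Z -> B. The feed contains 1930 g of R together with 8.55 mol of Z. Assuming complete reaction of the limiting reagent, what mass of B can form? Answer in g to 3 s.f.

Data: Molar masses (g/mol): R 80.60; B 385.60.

2310 g

n(R) = 1930 / 80.60 = 23.95 mol
n(Z) = 8.550 mol
n/ν for R = 23.95/4 = 5.988
n/ν for Z = 8.550/1 = 8.550
Smallest n/ν is R → limiting reagent.
n(B) = (1/4) × 23.95 = 5.988 mol
mass = 5.988 × 385.60 = 2309 g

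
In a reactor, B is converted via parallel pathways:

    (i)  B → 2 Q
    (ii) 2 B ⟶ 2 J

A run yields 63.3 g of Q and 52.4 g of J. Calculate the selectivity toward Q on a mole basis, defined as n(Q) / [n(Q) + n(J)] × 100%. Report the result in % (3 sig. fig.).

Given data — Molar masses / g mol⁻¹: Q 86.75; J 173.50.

n(Q) = 63.3 / 86.75 = 0.7297 mol
n(J) = 52.4 / 173.50 = 0.3020 mol
selectivity = 0.7297/(0.7297+0.3020) × 100 = 70.73 %

70.7 %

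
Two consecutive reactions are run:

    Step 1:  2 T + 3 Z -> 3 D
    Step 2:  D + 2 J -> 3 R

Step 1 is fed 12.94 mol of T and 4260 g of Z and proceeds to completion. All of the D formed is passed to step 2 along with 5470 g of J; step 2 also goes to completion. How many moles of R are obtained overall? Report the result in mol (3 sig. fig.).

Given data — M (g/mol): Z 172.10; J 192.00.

42.7 mol

Step 1:
n(T) = 12.94 mol
n(Z) = 4260 / 172.10 = 24.75 mol
n/ν → T: 6.470, Z: 8.250; T is limiting.
n(D) produced = (3/2) × 12.94 = 19.41 mol
Step 2:
n(D) available = 19.41 mol
n(J) = 5470 / 192.00 = 28.49 mol
n/ν → D: 19.41, J: 14.25; J is limiting.
n(R) = (3/2) × 28.49 = 42.74 mol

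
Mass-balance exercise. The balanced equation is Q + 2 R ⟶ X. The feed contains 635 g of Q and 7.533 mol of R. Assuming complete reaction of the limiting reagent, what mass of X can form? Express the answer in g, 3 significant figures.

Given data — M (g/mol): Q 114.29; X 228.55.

n(Q) = 635.0 / 114.29 = 5.556 mol
n(R) = 7.533 mol
n/ν for Q = 5.556/1 = 5.556
n/ν for R = 7.533/2 = 3.767
Smallest n/ν is R → limiting reagent.
n(X) = (1/2) × 7.533 = 3.767 mol
mass = 3.767 × 228.55 = 860.9 g

861 g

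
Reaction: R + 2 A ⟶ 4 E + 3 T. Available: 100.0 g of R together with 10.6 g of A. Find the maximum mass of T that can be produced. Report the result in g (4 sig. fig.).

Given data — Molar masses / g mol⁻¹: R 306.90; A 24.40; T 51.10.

33.30 g

n(R) = 100.0 / 306.90 = 0.3258 mol
n(A) = 10.60 / 24.40 = 0.4344 mol
n/ν for R = 0.3258/1 = 0.3258
n/ν for A = 0.4344/2 = 0.2172
Smallest n/ν is A → limiting reagent.
n(T) = (3/2) × 0.4344 = 0.6516 mol
mass = 0.6516 × 51.10 = 33.30 g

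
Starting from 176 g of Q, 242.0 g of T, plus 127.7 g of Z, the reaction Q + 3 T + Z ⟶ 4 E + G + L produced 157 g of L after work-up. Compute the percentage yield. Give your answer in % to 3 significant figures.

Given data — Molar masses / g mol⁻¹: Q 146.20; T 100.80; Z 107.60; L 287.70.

68.2 %

n(Q) = 176.0 / 146.20 = 1.204 mol
n(T) = 242.0 / 100.80 = 2.401 mol
n(Z) = 127.7 / 107.60 = 1.187 mol
n/ν → Q: 1.204, T: 0.8003, Z: 1.187; T is limiting.
theoretical n(L) = (1/3) × 2.401 = 0.8003 mol → 230.2 g
% yield = 157 / 230.2 × 100 = 68.20 %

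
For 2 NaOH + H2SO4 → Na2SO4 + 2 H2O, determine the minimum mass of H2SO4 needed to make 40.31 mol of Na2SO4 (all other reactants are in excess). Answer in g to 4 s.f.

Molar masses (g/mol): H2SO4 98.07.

n(Na2SO4) = 40.31 mol
n(H2SO4) = (1/1) × 40.31 = 40.31 mol
mass = 40.31 × 98.07 = 3953 g

3953 g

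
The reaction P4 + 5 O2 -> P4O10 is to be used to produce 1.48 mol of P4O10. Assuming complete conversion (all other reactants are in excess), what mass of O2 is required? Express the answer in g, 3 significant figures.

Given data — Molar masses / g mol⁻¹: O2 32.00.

n(P4O10) = 1.480 mol
n(O2) = (5/1) × 1.480 = 7.400 mol
mass = 7.400 × 32.00 = 236.8 g

237 g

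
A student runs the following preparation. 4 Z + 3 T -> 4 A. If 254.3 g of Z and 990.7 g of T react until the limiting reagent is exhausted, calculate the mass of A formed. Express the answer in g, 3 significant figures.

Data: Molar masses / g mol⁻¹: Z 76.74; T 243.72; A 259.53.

n(Z) = 254.3 / 76.74 = 3.314 mol
n(T) = 990.7 / 243.72 = 4.065 mol
n/ν for Z = 3.314/4 = 0.8285
n/ν for T = 4.065/3 = 1.355
Smallest n/ν is Z → limiting reagent.
n(A) = (4/4) × 3.314 = 3.314 mol
mass = 3.314 × 259.53 = 860.1 g

860 g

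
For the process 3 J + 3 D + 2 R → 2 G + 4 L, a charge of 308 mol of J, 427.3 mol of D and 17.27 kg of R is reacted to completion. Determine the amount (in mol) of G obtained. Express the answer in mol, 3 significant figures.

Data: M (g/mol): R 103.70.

n(J) = 308.0 mol
n(D) = 427.3 mol
n(R) = 17.27×1000 / 103.70 = 166.5 mol
n/ν → J: 102.7, D: 142.4, R: 83.25; R is limiting.
n(G) = (2/2) × 166.5 = 166.5 mol

167 mol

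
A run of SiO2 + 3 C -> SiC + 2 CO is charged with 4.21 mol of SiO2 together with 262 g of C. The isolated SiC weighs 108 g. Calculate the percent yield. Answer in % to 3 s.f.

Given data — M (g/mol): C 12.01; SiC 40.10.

n(SiO2) = 4.210 mol
n(C) = 262.0 / 12.01 = 21.82 mol
n/ν → SiO2: 4.210, C: 7.273; SiO2 is limiting.
theoretical n(SiC) = (1/1) × 4.210 = 4.210 mol → 168.8 g
% yield = 108 / 168.8 × 100 = 63.98 %

64.0 %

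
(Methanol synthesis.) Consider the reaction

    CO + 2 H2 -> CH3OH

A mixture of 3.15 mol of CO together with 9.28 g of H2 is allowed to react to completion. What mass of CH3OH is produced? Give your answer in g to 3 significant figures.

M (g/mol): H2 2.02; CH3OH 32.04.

n(CO) = 3.150 mol
n(H2) = 9.280 / 2.02 = 4.594 mol
n/ν → CO: 3.150, H2: 2.297; H2 is limiting.
n(CH3OH) = (1/2) × 4.594 = 2.297 mol
mass = 2.297 × 32.04 = 73.60 g

73.6 g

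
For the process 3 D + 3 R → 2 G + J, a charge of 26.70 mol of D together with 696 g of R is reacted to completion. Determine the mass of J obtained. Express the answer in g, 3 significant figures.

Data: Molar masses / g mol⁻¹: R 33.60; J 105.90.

n(D) = 26.70 mol
n(R) = 696.0 / 33.60 = 20.71 mol
n/ν → D: 8.900, R: 6.903; R is limiting.
n(J) = (1/3) × 20.71 = 6.903 mol
mass = 6.903 × 105.90 = 731.0 g

731 g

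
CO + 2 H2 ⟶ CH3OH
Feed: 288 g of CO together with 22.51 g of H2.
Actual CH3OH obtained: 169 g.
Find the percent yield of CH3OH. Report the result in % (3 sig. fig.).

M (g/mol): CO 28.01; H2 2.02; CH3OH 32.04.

n(CO) = 288.0 / 28.01 = 10.28 mol
n(H2) = 22.51 / 2.02 = 11.14 mol
n/ν for CO = 10.28/1 = 10.28
n/ν for H2 = 11.14/2 = 5.570
Smallest n/ν is H2 → limiting reagent.
theoretical n(CH3OH) = (1/2) × 11.14 = 5.570 mol → 178.5 g
% yield = 169 / 178.5 × 100 = 94.68 %

94.7 %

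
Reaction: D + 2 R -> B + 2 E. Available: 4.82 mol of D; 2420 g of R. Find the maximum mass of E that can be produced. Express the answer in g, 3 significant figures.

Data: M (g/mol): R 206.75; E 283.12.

2730 g

n(D) = 4.820 mol
n(R) = 2420 / 206.75 = 11.70 mol
n/ν for D = 4.820/1 = 4.820
n/ν for R = 11.70/2 = 5.850
Smallest n/ν is D → limiting reagent.
n(E) = (2/1) × 4.820 = 9.640 mol
mass = 9.640 × 283.12 = 2729 g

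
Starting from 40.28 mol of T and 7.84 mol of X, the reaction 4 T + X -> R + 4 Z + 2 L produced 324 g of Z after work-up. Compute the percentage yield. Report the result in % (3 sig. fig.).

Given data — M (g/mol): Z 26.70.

38.7 %

n(T) = 40.28 mol
n(X) = 7.840 mol
n/ν for T = 40.28/4 = 10.07
n/ν for X = 7.840/1 = 7.840
Smallest n/ν is X → limiting reagent.
theoretical n(Z) = (4/1) × 7.840 = 31.36 mol → 837.3 g
% yield = 324 / 837.3 × 100 = 38.70 %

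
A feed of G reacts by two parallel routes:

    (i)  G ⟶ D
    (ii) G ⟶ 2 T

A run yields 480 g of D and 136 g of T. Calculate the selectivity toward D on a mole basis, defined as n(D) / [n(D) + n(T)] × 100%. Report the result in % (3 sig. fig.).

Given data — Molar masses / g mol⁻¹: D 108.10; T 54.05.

n(D) = 480 / 108.10 = 4.440 mol
n(T) = 136 / 54.05 = 2.516 mol
selectivity = 4.440/(4.440+2.516) × 100 = 63.83 %

63.8 %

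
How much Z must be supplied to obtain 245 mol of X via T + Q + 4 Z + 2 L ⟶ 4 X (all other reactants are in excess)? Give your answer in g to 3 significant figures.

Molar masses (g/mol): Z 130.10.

31900 g

n(X) = 245.0 mol
n(Z) = (4/4) × 245.0 = 245.0 mol
mass = 245.0 × 130.10 = 31870 g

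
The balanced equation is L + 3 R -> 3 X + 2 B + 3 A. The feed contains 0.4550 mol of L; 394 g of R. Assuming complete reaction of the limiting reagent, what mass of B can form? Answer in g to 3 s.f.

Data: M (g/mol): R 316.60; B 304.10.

n(L) = 0.4550 mol
n(R) = 394.0 / 316.60 = 1.244 mol
n/ν → L: 0.4550, R: 0.4147; R is limiting.
n(B) = (2/3) × 1.244 = 0.8293 mol
mass = 0.8293 × 304.10 = 252.2 g

252 g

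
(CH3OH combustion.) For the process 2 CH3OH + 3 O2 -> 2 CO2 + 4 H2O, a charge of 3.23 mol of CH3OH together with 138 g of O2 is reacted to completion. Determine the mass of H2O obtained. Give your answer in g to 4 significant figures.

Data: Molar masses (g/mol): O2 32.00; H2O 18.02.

n(CH3OH) = 3.230 mol
n(O2) = 138.0 / 32.00 = 4.313 mol
n/ν → CH3OH: 1.615, O2: 1.438; O2 is limiting.
n(H2O) = (4/3) × 4.313 = 5.751 mol
mass = 5.751 × 18.02 = 103.6 g

103.6 g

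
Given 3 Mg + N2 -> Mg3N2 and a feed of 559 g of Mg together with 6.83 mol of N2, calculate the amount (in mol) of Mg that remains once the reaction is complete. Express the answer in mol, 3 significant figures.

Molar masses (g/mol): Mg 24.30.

2.51 mol

n(Mg) = 559.0 / 24.30 = 23.00 mol
n(N2) = 6.830 mol
n/ν → Mg: 7.667, N2: 6.830; N2 is limiting.
Mg consumed = (3/1) × 6.830 = 20.49 mol
Mg remaining = 23.00 − 20.49 = 2.510 mol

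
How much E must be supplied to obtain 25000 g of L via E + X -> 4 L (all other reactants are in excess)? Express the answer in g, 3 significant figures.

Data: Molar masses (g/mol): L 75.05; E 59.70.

4970 g

n(L) = 25000 / 75.05 = 333.1 mol
n(E) = (1/4) × 333.1 = 83.28 mol
mass = 83.28 × 59.70 = 4972 g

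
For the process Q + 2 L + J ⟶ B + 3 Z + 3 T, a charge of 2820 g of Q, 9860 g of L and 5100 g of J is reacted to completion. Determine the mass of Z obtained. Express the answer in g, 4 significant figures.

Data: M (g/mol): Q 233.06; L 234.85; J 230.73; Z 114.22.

n(Q) = 2820 / 233.06 = 12.10 mol
n(L) = 9860 / 234.85 = 41.98 mol
n(J) = 5100 / 230.73 = 22.10 mol
n/ν → Q: 12.10, L: 20.99, J: 22.10; Q is limiting.
n(Z) = (3/1) × 12.10 = 36.30 mol
mass = 36.30 × 114.22 = 4146 g

4146 g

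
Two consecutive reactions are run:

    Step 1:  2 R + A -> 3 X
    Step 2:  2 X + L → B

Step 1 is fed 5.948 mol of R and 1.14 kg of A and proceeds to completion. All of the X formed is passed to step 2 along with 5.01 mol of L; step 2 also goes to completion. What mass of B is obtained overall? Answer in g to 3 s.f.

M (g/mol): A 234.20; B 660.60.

2950 g

Step 1:
n(R) = 5.948 mol
n(A) = 1.140×1000 / 234.20 = 4.868 mol
n/ν for R = 5.948/2 = 2.974
n/ν for A = 4.868/1 = 4.868
Smallest n/ν is R → limiting reagent.
n(X) produced = (3/2) × 5.948 = 8.922 mol
Step 2:
n(X) available = 8.922 mol
n(L) = 5.010 mol
n/ν for X = 8.922/2 = 4.461
n/ν for L = 5.010/1 = 5.010
Smallest n/ν is X → limiting reagent.
n(B) = (1/2) × 8.922 = 4.461 mol
mass = 4.461 × 660.60 = 2947 g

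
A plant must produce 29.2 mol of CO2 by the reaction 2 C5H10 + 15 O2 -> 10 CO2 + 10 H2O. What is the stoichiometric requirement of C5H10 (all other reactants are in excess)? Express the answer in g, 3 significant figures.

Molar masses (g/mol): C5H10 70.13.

n(CO2) = 29.20 mol
n(C5H10) = (2/10) × 29.20 = 5.840 mol
mass = 5.840 × 70.13 = 409.6 g

410 g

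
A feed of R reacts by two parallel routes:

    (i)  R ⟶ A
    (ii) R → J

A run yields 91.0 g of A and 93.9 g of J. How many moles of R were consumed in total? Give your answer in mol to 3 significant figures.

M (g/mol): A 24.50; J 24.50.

n(A) = 91.0 / 24.50 = 3.714 mol
n(J) = 93.9 / 24.50 = 3.833 mol
n(R) via (i) = (1/1)×3.714 = 3.714 mol
n(R) via (ii) = (1/1)×3.833 = 3.833 mol
total n(R) = 3.714 + 3.833 = 7.547 mol

7.55 mol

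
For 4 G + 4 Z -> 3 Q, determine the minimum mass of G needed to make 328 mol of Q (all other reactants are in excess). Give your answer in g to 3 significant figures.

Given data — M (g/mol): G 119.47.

52200 g

n(Q) = 328.0 mol
n(G) = (4/3) × 328.0 = 437.3 mol
mass = 437.3 × 119.47 = 52240 g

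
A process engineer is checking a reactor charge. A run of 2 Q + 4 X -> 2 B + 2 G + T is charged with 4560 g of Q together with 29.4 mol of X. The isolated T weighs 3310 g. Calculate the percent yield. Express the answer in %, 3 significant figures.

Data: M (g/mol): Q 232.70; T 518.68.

86.8 %

n(Q) = 4560 / 232.70 = 19.60 mol
n(X) = 29.40 mol
n/ν → Q: 9.800, X: 7.350; X is limiting.
theoretical n(T) = (1/4) × 29.40 = 7.350 mol → 3812 g
% yield = 3310 / 3812 × 100 = 86.83 %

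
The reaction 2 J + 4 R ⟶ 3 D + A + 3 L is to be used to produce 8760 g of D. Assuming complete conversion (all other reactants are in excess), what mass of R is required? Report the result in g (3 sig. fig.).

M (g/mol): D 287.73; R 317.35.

n(D) = 8760 / 287.73 = 30.45 mol
n(R) = (4/3) × 30.45 = 40.60 mol
mass = 40.60 × 317.35 = 12880 g

12900 g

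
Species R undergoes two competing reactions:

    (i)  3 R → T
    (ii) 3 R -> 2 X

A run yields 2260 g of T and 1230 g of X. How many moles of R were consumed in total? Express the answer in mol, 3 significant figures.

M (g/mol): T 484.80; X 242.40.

n(T) = 2260 / 484.80 = 4.662 mol
n(X) = 1230 / 242.40 = 5.074 mol
n(R) via (i) = (3/1)×4.662 = 13.99 mol
n(R) via (ii) = (3/2)×5.074 = 7.611 mol
total n(R) = 13.99 + 7.611 = 21.60 mol

21.6 mol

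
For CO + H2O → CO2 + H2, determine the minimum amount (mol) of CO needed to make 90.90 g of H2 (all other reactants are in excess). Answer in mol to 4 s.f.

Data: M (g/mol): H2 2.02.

45.00 mol

n(H2) = 90.90 / 2.02 = 45.00 mol
n(CO) = (1/1) × 45.00 = 45.00 mol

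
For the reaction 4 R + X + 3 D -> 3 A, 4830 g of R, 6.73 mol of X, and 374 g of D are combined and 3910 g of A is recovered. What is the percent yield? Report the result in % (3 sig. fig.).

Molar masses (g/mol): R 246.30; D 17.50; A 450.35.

59.0 %

n(R) = 4830 / 246.30 = 19.61 mol
n(X) = 6.730 mol
n(D) = 374.0 / 17.50 = 21.37 mol
n/ν for R = 19.61/4 = 4.903
n/ν for X = 6.730/1 = 6.730
n/ν for D = 21.37/3 = 7.123
Smallest n/ν is R → limiting reagent.
theoretical n(A) = (3/4) × 19.61 = 14.71 mol → 6625 g
% yield = 3910 / 6625 × 100 = 59.02 %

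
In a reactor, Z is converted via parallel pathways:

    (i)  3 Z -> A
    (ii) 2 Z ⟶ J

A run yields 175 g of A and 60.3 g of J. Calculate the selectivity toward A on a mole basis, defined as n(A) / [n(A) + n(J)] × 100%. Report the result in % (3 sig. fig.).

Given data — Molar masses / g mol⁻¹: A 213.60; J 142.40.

n(A) = 175 / 213.60 = 0.8193 mol
n(J) = 60.3 / 142.40 = 0.4235 mol
selectivity = 0.8193/(0.8193+0.4235) × 100 = 65.92 %

65.9 %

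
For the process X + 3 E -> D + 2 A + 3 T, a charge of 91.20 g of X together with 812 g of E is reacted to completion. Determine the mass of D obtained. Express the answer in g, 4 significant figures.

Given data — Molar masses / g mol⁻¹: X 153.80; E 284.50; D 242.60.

143.9 g

n(X) = 91.20 / 153.80 = 0.5930 mol
n(E) = 812.0 / 284.50 = 2.854 mol
n/ν for X = 0.5930/1 = 0.5930
n/ν for E = 2.854/3 = 0.9513
Smallest n/ν is X → limiting reagent.
n(D) = (1/1) × 0.5930 = 0.5930 mol
mass = 0.5930 × 242.60 = 143.9 g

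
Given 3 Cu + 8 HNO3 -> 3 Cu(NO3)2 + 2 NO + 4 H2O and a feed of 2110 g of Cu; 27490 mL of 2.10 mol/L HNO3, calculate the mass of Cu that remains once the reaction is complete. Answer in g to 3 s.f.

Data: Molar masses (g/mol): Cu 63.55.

734 g

n(Cu) = 2110 / 63.55 = 33.20 mol
n(HNO3) = 2.10 × 27490/1000 = 57.73 mol
n/ν for Cu = 33.20/3 = 11.07
n/ν for HNO3 = 57.73/8 = 7.216
Smallest n/ν is HNO3 → limiting reagent.
Cu consumed = (3/8) × 57.73 = 21.65 mol
Cu remaining = 33.20 − 21.65 = 11.55 mol
mass = 11.55 × 63.55 = 734.0 g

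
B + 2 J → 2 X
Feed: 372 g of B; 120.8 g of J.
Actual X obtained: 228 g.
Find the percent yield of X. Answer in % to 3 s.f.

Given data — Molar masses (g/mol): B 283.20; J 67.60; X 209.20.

n(B) = 372.0 / 283.20 = 1.314 mol
n(J) = 120.8 / 67.60 = 1.787 mol
n/ν for B = 1.314/1 = 1.314
n/ν for J = 1.787/2 = 0.8935
Smallest n/ν is J → limiting reagent.
theoretical n(X) = (2/2) × 1.787 = 1.787 mol → 373.8 g
% yield = 228 / 373.8 × 100 = 61.00 %

61.0 %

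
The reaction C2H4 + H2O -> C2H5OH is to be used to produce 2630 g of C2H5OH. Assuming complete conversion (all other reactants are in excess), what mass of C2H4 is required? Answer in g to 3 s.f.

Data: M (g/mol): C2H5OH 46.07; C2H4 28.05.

1600 g

n(C2H5OH) = 2630 / 46.07 = 57.09 mol
n(C2H4) = (1/1) × 57.09 = 57.09 mol
mass = 57.09 × 28.05 = 1601 g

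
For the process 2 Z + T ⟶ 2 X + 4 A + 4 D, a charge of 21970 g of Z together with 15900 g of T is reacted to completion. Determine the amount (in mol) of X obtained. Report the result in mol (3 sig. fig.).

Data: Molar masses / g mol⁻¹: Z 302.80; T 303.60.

72.6 mol

n(Z) = 21970 / 302.80 = 72.56 mol
n(T) = 15900 / 303.60 = 52.37 mol
n/ν → Z: 36.28, T: 52.37; Z is limiting.
n(X) = (2/2) × 72.56 = 72.56 mol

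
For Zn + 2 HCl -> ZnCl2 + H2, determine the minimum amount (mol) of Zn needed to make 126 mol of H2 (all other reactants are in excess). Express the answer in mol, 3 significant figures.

126 mol

n(H2) = 126.0 mol
n(Zn) = (1/1) × 126.0 = 126.0 mol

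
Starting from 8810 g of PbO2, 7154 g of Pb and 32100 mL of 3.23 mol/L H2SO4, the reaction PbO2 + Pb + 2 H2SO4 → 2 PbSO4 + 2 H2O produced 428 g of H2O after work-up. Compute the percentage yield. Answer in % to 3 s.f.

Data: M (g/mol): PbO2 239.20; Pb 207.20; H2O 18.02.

n(PbO2) = 8810 / 239.20 = 36.83 mol
n(Pb) = 7154 / 207.20 = 34.53 mol
n(H2SO4) = 3.23 × 32100/1000 = 103.7 mol
n/ν for PbO2 = 36.83/1 = 36.83
n/ν for Pb = 34.53/1 = 34.53
n/ν for H2SO4 = 103.7/2 = 51.85
Smallest n/ν is Pb → limiting reagent.
theoretical n(H2O) = (2/1) × 34.53 = 69.06 mol → 1244 g
% yield = 428 / 1244 × 100 = 34.41 %

34.4 %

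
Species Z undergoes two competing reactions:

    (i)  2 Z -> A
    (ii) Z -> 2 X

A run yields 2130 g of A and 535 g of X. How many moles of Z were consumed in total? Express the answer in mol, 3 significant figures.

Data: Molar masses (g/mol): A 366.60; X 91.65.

n(A) = 2130 / 366.60 = 5.810 mol
n(X) = 535 / 91.65 = 5.837 mol
n(Z) via (i) = (2/1)×5.810 = 11.62 mol
n(Z) via (ii) = (1/2)×5.837 = 2.919 mol
total n(Z) = 11.62 + 2.919 = 14.54 mol

14.5 mol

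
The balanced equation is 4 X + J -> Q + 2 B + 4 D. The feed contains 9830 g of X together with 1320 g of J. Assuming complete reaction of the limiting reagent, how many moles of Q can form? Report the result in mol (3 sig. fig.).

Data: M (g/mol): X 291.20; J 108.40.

n(X) = 9830 / 291.20 = 33.76 mol
n(J) = 1320 / 108.40 = 12.18 mol
n/ν for X = 33.76/4 = 8.440
n/ν for J = 12.18/1 = 12.18
Smallest n/ν is X → limiting reagent.
n(Q) = (1/4) × 33.76 = 8.440 mol

8.44 mol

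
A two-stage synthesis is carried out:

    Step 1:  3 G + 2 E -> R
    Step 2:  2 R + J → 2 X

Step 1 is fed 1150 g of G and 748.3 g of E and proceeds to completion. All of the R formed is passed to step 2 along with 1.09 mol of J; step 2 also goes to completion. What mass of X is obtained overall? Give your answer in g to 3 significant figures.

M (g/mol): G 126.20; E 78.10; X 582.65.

Step 1:
n(G) = 1150 / 126.20 = 9.113 mol
n(E) = 748.3 / 78.10 = 9.581 mol
n/ν for G = 9.113/3 = 3.038
n/ν for E = 9.581/2 = 4.791
Smallest n/ν is G → limiting reagent.
n(R) produced = (1/3) × 9.113 = 3.038 mol
Step 2:
n(R) available = 3.038 mol
n(J) = 1.090 mol
n/ν for R = 3.038/2 = 1.519
n/ν for J = 1.090/1 = 1.090
Smallest n/ν is J → limiting reagent.
n(X) = (2/1) × 1.090 = 2.180 mol
mass = 2.180 × 582.65 = 1270 g

1270 g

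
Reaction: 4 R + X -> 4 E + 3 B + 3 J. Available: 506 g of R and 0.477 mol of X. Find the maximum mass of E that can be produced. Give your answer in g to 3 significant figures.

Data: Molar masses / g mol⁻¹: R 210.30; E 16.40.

n(R) = 506.0 / 210.30 = 2.406 mol
n(X) = 0.4770 mol
n/ν for R = 2.406/4 = 0.6015
n/ν for X = 0.4770/1 = 0.4770
Smallest n/ν is X → limiting reagent.
n(E) = (4/1) × 0.4770 = 1.908 mol
mass = 1.908 × 16.40 = 31.29 g

31.3 g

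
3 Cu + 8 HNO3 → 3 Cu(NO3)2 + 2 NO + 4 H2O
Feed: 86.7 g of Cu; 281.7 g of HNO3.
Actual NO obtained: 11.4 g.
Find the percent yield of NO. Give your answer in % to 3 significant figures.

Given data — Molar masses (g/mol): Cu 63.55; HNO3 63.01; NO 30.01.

41.8 %

n(Cu) = 86.70 / 63.55 = 1.364 mol
n(HNO3) = 281.7 / 63.01 = 4.471 mol
n/ν for Cu = 1.364/3 = 0.4547
n/ν for HNO3 = 4.471/8 = 0.5589
Smallest n/ν is Cu → limiting reagent.
theoretical n(NO) = (2/3) × 1.364 = 0.9093 mol → 27.29 g
% yield = 11.4 / 27.29 × 100 = 41.77 %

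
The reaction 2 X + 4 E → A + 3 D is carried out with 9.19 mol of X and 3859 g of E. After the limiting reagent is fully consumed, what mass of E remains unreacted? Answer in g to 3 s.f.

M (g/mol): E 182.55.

504 g

n(X) = 9.190 mol
n(E) = 3859 / 182.55 = 21.14 mol
n/ν → X: 4.595, E: 5.285; X is limiting.
E consumed = (4/2) × 9.190 = 18.38 mol
E remaining = 21.14 − 18.38 = 2.760 mol
mass = 2.760 × 182.55 = 503.8 g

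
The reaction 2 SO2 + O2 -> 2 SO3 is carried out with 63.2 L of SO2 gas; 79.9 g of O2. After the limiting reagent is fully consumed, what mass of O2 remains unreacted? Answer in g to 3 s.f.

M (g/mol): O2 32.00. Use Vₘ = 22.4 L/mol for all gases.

34.8 g

n(SO2) = 63.20 / 22.4 = 2.821 mol
n(O2) = 79.90 / 32.00 = 2.497 mol
n/ν for SO2 = 2.821/2 = 1.411
n/ν for O2 = 2.497/1 = 2.497
Smallest n/ν is SO2 → limiting reagent.
O2 consumed = (1/2) × 2.821 = 1.411 mol
O2 remaining = 2.497 − 1.411 = 1.086 mol
mass = 1.086 × 32.00 = 34.75 g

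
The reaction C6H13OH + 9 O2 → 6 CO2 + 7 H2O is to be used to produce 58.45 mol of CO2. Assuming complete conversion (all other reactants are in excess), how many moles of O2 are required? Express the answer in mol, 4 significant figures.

87.68 mol

n(CO2) = 58.45 mol
n(O2) = (9/6) × 58.45 = 87.68 mol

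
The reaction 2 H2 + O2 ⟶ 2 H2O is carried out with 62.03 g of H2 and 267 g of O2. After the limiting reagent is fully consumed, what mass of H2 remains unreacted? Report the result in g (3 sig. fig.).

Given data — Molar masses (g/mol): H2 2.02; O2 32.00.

28.3 g

n(H2) = 62.03 / 2.02 = 30.71 mol
n(O2) = 267.0 / 32.00 = 8.344 mol
n/ν for H2 = 30.71/2 = 15.36
n/ν for O2 = 8.344/1 = 8.344
Smallest n/ν is O2 → limiting reagent.
H2 consumed = (2/1) × 8.344 = 16.69 mol
H2 remaining = 30.71 − 16.69 = 14.02 mol
mass = 14.02 × 2.02 = 28.32 g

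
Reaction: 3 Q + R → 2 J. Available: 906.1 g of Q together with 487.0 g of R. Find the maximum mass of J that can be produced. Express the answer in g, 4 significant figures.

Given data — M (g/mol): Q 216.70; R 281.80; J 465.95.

1299 g

n(Q) = 906.1 / 216.70 = 4.181 mol
n(R) = 487.0 / 281.80 = 1.728 mol
n/ν → Q: 1.394, R: 1.728; Q is limiting.
n(J) = (2/3) × 4.181 = 2.787 mol
mass = 2.787 × 465.95 = 1299 g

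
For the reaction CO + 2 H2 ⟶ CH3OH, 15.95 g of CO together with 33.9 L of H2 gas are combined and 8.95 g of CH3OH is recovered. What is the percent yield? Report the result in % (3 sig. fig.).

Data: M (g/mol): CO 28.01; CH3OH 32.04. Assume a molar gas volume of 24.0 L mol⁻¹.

49.1 %

n(CO) = 15.95 / 28.01 = 0.5694 mol
n(H2) = 33.90 / 24.0 = 1.413 mol
n/ν → CO: 0.5694, H2: 0.7065; CO is limiting.
theoretical n(CH3OH) = (1/1) × 0.5694 = 0.5694 mol → 18.24 g
% yield = 8.95 / 18.24 × 100 = 49.07 %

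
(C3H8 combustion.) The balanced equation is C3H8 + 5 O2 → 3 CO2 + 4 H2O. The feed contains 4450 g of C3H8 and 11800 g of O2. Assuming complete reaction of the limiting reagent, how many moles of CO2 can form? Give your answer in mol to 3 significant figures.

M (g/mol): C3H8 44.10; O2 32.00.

221 mol

n(C3H8) = 4450 / 44.10 = 100.9 mol
n(O2) = 11800 / 32.00 = 368.8 mol
n/ν for C3H8 = 100.9/1 = 100.9
n/ν for O2 = 368.8/5 = 73.76
Smallest n/ν is O2 → limiting reagent.
n(CO2) = (3/5) × 368.8 = 221.3 mol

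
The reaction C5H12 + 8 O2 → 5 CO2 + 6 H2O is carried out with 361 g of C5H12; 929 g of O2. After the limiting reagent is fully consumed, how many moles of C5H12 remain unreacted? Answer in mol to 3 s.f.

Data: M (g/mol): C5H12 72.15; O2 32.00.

n(C5H12) = 361.0 / 72.15 = 5.003 mol
n(O2) = 929.0 / 32.00 = 29.03 mol
n/ν for C5H12 = 5.003/1 = 5.003
n/ν for O2 = 29.03/8 = 3.629
Smallest n/ν is O2 → limiting reagent.
C5H12 consumed = (1/8) × 29.03 = 3.629 mol
C5H12 remaining = 5.003 − 3.629 = 1.374 mol

1.37 mol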